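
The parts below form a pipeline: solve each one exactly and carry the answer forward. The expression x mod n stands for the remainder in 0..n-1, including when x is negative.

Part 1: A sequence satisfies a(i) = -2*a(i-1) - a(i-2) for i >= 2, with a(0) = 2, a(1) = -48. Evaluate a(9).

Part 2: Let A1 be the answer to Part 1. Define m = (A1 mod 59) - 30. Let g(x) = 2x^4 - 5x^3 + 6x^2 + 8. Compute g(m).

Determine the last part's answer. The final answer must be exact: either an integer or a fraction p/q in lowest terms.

Part 1: a(2) = -2*(-48) - 1*(2) = 94; iterating: a(2)=94, a(3)=-140, a(4)=186, a(5)=-232, a(6)=278, a(7)=-324, a(8)=370, a(9)=-416; answer -416
Part 2: A1 = -416; m = 26; 2*(26)^4 - 5*(26)^3 + 6*(26)^2 + 8 = (913952) + (-87880) + (4056) + (8) = 830136; answer 830136

830136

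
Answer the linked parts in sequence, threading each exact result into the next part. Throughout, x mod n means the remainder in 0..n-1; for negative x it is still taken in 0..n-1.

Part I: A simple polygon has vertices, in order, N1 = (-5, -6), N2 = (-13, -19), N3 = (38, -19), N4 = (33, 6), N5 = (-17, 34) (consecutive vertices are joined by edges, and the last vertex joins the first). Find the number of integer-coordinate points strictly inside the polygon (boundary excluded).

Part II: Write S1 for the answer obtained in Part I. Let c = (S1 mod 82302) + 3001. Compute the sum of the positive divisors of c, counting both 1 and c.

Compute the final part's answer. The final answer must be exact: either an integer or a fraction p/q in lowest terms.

Part I: cross terms: (-5*-19 - -13*-6)=17, (-13*-19 - 38*-19)=969, (38*6 - 33*-19)=855, (33*34 - -17*6)=1224, (-17*-6 - -5*34)=272; twice the area = |3337| = 3337; area = 3337/2; boundary points = 1 + 51 + 5 + 2 + 4 = 63; strictly interior points = area - boundary/2 + 1 = 1638; answer 1638
Part II: S1 = 1638; c = 4639; 4639 is prime, so its only divisors are 1 and 4639; sigma = 1 + 4639 = 4640; answer 4640

4640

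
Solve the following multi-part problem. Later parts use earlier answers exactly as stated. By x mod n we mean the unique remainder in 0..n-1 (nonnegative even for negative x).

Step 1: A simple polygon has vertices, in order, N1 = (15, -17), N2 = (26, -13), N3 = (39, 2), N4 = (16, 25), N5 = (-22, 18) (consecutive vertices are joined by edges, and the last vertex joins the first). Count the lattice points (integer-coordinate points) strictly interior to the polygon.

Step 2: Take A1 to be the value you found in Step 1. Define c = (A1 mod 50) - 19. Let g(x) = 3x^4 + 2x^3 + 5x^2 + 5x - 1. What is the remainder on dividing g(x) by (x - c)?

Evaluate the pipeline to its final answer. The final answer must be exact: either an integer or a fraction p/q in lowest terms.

121785

Step 1: cross terms: (15*-13 - 26*-17)=247, (26*2 - 39*-13)=559, (39*25 - 16*2)=943, (16*18 - -22*25)=838, (-22*-17 - 15*18)=104; twice the area = |2691| = 2691; area = 2691/2; boundary points = 1 + 1 + 23 + 1 + 1 = 27; strictly interior points = area - boundary/2 + 1 = 1333; answer 1333
Step 2: A1 = 1333; c = 14; remainder = value at the root: 3*(14)^4 + 2*(14)^3 + 5*(14)^2 + 5*(14)^1 - 1 = (115248) + (5488) + (980) + (70) + (-1) = 121785; answer 121785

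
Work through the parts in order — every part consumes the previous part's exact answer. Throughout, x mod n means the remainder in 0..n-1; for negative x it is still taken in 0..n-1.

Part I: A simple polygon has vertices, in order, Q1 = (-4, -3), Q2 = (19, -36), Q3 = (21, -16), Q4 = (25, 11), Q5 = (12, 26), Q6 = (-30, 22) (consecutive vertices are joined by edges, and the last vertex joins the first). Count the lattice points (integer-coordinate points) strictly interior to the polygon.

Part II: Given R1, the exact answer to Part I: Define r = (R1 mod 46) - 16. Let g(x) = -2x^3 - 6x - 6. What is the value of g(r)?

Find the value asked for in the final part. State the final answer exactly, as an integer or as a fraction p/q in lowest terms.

Part I: cross terms: (-4*-36 - 19*-3)=201, (19*-16 - 21*-36)=452, (21*11 - 25*-16)=631, (25*26 - 12*11)=518, (12*22 - -30*26)=1044, (-30*-3 - -4*22)=178; twice the area = |3024| = 3024; area = 1512; boundary points = 1 + 2 + 1 + 1 + 2 + 1 = 8; strictly interior points = area - boundary/2 + 1 = 1509; answer 1509
Part II: R1 = 1509; r = 21; -2*(21)^3 - 6*(21)^1 - 6 = (-18522) + (-126) + (-6) = -18654; answer -18654

-18654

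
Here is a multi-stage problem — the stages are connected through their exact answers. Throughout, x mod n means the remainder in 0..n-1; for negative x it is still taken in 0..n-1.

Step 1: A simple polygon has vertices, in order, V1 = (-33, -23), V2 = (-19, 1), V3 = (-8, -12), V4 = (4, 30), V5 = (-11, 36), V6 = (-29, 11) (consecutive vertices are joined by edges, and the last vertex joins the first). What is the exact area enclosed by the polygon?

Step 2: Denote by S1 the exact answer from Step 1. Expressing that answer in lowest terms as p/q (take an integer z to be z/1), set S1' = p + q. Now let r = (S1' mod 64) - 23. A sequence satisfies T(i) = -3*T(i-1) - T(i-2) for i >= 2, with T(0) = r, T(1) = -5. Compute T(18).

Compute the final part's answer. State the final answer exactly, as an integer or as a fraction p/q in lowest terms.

Step 1: cross terms: (-33*1 - -19*-23)=-470, (-19*-12 - -8*1)=236, (-8*30 - 4*-12)=-192, (4*36 - -11*30)=474, (-11*11 - -29*36)=923, (-29*-23 - -33*11)=1030; twice the area = |2001| = 2001; area = 2001/2; answer 2001/2
Step 2: S1 = 2001/2; threaded value p + q = 2003; r = -4; T(2) = -3*(-5) - 1*(-4) = 19; iterating: T(2)=19, T(3)=-52, T(4)=137, T(5)=-359, T(6)=940, T(7)=-2461, T(8)=6443, T(9)=-16868, T(10)=44161, T(11)=-115615, T(12)=302684, T(13)=-792437, T(14)=2074627, T(15)=-5431444, T(16)=14219705, T(17)=-37227671, T(18)=97463308; answer 97463308

97463308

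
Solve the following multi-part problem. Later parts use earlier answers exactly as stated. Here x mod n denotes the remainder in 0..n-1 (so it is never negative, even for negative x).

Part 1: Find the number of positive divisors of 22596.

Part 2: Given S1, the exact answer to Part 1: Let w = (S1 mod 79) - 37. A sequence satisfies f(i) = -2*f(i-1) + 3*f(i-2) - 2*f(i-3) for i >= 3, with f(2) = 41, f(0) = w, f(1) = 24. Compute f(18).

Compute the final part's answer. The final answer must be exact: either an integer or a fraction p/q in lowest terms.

339114569

Part 1: 22596 = 2^2 * 3 * 7 * 269; number of divisors = (2+1) * (1+1) * (1+1) * (1+1) = 24; answer 24
Part 2: S1 = 24; w = -13; f(3) = -2*(41) + 3*(24) - 2*(-13) = 16; iterating: f(3)=16, f(4)=43, f(5)=-120, f(6)=337, f(7)=-1120, f(8)=3491, f(9)=-11016, f(10)=34745, f(11)=-109520, f(12)=345307, f(13)=-1088664, f(14)=3432289, f(15)=-10821184, f(16)=34116563, f(17)=-107561256, f(18)=339114569; answer 339114569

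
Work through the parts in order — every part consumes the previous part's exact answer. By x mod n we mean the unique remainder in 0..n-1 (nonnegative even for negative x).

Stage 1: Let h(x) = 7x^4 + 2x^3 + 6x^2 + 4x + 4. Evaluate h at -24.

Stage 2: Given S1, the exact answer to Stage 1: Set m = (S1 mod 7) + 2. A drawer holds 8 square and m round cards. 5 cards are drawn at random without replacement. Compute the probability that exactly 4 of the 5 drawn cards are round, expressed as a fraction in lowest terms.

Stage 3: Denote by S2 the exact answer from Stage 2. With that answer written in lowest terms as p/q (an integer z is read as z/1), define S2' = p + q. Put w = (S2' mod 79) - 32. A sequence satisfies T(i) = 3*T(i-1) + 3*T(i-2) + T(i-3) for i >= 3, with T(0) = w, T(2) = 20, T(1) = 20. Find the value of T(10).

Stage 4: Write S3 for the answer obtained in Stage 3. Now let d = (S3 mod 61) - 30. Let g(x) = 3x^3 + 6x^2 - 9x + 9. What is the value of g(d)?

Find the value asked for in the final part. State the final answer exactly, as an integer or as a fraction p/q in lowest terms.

22581

Stage 1: 7*(-24)^4 + 2*(-24)^3 + 6*(-24)^2 + 4*(-24)^1 + 4 = (2322432) + (-27648) + (3456) + (-96) + (4) = 2298148; answer 2298148
Stage 2: S1 = 2298148; m = 8; total draws C(16,5) = 4368; favorable C(8,4)*C(8,1) = 560; P = 5/39; answer 5/39
Stage 3: S2 = 5/39; threaded value p + q = 44; w = 12; T(3) = 3*(20) + 3*(20) + 1*(12) = 132; iterating: T(3)=132, T(4)=476, T(5)=1844, T(6)=7092, T(7)=27284, T(8)=104972, T(9)=403860, T(10)=1553780; answer 1553780
Stage 4: S3 = 1553780; d = 19; 3*(19)^3 + 6*(19)^2 - 9*(19)^1 + 9 = (20577) + (2166) + (-171) + (9) = 22581; answer 22581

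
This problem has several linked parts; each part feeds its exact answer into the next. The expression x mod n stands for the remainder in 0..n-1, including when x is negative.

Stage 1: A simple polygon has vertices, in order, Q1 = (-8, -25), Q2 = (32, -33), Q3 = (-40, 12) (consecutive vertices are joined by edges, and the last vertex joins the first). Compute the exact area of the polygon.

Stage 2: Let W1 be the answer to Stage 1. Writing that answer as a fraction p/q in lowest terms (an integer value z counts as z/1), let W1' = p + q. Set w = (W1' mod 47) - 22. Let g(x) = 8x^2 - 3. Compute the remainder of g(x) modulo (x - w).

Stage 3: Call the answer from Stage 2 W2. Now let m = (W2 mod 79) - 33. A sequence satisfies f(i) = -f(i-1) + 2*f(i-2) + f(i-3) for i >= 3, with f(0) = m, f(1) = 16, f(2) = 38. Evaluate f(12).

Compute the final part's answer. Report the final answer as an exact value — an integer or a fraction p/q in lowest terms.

Stage 1: cross terms: (-8*-33 - 32*-25)=1064, (32*12 - -40*-33)=-936, (-40*-25 - -8*12)=1096; twice the area = |1224| = 1224; area = 612; answer 612
Stage 2: W1 = 612; threaded value p + q = 613; w = -20; remainder = value at the root: 8*(-20)^2 - 3 = (3200) + (-3) = 3197; answer 3197
Stage 3: W2 = 3197; m = 4; f(3) = -1*(38) + 2*(16) + 1*(4) = -2; iterating: f(3)=-2, f(4)=94, f(5)=-60, f(6)=246, f(7)=-272, f(8)=704, f(9)=-1002, f(10)=2138, f(11)=-3438, f(12)=6712; answer 6712

6712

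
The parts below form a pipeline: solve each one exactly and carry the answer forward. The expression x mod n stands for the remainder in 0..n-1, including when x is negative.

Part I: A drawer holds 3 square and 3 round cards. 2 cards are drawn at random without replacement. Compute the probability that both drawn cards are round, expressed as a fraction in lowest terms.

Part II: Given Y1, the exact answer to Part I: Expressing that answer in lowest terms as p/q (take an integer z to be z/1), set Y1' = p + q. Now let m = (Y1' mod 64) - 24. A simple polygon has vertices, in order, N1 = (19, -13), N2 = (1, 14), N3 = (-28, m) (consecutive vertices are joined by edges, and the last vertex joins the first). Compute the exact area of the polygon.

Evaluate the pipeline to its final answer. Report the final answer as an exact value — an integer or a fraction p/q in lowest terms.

Part I: total draws C(6,2) = 15; favorable C(3,2) = 3; P = 1/5; answer 1/5
Part II: Y1 = 1/5; threaded value p + q = 6; m = -18; cross terms: (19*14 - 1*-13)=279, (1*-18 - -28*14)=374, (-28*-13 - 19*-18)=706; twice the area = |1359| = 1359; area = 1359/2; answer 1359/2

1359/2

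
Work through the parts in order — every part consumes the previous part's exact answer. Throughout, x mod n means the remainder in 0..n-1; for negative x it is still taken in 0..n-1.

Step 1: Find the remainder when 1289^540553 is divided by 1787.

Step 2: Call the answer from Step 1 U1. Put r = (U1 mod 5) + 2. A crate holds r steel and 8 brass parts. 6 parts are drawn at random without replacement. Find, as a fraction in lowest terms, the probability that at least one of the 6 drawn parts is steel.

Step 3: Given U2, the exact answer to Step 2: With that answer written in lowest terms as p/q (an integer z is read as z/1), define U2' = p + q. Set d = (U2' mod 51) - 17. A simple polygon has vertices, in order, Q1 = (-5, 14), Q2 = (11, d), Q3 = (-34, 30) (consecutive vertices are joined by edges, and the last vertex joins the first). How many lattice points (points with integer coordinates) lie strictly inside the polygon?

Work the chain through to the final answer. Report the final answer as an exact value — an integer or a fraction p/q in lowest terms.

84

Step 1: squarings mod 1787: 1289^1=1289, 1289^2=1398, 1289^4=1213, 1289^8=668, 1289^16=1261, 1289^32=1478, 1289^64=770, 1289^128=1403, 1289^256=922, 1289^512=1259, 1289^1024=12, 1289^2048=144, 1289^4096=1079, 1289^8192=904, 1289^16384=557, 1289^32768=1098, 1289^65536=1166, 1289^131072=1436, 1289^262144=1685, 1289^524288=1469; 1289^540553 = 1289^1 * 1289^8 * 1289^128 * 1289^256 * 1289^512 * 1289^1024 * 1289^2048 * 1289^4096 * 1289^8192 * 1289^524288 = 765 (mod 1787); answer 765
Step 2: U1 = 765; r = 2; total draws C(10,6) = 210; complement C(8,6) = 28; favorable 210 - 28 = 182; P = 13/15; answer 13/15
Step 3: U2 = 13/15; threaded value p + q = 28; d = 11; cross terms: (-5*11 - 11*14)=-209, (11*30 - -34*11)=704, (-34*14 - -5*30)=-326; twice the area = |169| = 169; area = 169/2; boundary points = 1 + 1 + 1 = 3; strictly interior points = area - boundary/2 + 1 = 84; answer 84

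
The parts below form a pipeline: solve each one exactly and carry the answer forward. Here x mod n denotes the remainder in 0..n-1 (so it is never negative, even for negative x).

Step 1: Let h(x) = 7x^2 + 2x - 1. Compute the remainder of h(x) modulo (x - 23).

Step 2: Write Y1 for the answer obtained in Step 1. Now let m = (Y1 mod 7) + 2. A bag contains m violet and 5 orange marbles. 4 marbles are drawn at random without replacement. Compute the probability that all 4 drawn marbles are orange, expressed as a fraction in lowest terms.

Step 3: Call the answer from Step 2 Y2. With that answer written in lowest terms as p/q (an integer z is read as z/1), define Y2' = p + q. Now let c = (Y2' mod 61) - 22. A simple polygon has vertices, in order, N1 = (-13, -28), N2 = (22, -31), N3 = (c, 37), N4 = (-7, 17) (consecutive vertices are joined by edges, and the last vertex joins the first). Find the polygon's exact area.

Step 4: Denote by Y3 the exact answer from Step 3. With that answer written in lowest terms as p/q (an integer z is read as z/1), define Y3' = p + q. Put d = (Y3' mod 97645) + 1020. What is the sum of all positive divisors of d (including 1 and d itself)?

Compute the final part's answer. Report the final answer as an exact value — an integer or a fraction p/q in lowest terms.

6480

Step 1: remainder = value at the root: 7*(23)^2 + 2*(23)^1 - 1 = (3703) + (46) + (-1) = 3748; answer 3748
Step 2: Y1 = 3748; m = 5; total draws C(10,4) = 210; favorable C(5,4) = 5; P = 1/42; answer 1/42
Step 3: Y2 = 1/42; threaded value p + q = 43; c = 21; cross terms: (-13*-31 - 22*-28)=1019, (22*37 - 21*-31)=1465, (21*17 - -7*37)=616, (-7*-28 - -13*17)=417; twice the area = |3517| = 3517; area = 3517/2; answer 3517/2
Step 4: Y3 = 3517/2; threaded value p + q = 3519; d = 4539; 4539 = 3 * 17 * 89; sigma = (1 + 3) * (1 + 17) * (1 + 89) = 4 * 18 * 90 = 6480; answer 6480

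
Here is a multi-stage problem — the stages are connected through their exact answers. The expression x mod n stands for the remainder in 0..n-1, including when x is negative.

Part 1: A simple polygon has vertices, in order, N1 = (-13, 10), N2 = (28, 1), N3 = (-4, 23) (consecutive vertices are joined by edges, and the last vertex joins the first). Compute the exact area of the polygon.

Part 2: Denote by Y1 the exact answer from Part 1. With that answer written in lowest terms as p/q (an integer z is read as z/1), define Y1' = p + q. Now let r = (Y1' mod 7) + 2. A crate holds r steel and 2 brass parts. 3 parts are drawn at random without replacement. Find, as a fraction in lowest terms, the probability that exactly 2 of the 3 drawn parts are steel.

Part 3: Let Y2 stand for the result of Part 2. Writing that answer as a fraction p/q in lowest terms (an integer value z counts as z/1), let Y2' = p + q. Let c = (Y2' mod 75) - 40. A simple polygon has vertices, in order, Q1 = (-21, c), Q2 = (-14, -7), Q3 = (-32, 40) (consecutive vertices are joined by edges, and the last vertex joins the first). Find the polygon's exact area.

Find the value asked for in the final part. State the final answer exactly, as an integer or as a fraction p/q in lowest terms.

Part 1: cross terms: (-13*1 - 28*10)=-293, (28*23 - -4*1)=648, (-4*10 - -13*23)=259; twice the area = |614| = 614; area = 307; answer 307
Part 2: Y1 = 307; threaded value p + q = 308; r = 2; total draws C(4,3) = 4; favorable C(2,2)*C(2,1) = 2; P = 1/2; answer 1/2
Part 3: Y2 = 1/2; threaded value p + q = 3; c = -37; cross terms: (-21*-7 - -14*-37)=-371, (-14*40 - -32*-7)=-784, (-32*-37 - -21*40)=2024; twice the area = |869| = 869; area = 869/2; answer 869/2

869/2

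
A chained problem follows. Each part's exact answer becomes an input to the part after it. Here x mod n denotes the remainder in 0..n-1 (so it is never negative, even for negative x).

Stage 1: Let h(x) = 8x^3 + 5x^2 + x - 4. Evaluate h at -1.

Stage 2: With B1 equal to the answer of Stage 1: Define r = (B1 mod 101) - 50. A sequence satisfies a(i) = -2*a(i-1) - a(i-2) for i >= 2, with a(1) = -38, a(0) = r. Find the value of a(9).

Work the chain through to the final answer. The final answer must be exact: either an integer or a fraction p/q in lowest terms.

2

Stage 1: 8*(-1)^3 + 5*(-1)^2 + 1*(-1)^1 - 4 = (-8) + (5) + (-1) + (-4) = -8; answer -8
Stage 2: B1 = -8; r = 43; a(2) = -2*(-38) - 1*(43) = 33; iterating: a(2)=33, a(3)=-28, a(4)=23, a(5)=-18, a(6)=13, a(7)=-8, a(8)=3, a(9)=2; answer 2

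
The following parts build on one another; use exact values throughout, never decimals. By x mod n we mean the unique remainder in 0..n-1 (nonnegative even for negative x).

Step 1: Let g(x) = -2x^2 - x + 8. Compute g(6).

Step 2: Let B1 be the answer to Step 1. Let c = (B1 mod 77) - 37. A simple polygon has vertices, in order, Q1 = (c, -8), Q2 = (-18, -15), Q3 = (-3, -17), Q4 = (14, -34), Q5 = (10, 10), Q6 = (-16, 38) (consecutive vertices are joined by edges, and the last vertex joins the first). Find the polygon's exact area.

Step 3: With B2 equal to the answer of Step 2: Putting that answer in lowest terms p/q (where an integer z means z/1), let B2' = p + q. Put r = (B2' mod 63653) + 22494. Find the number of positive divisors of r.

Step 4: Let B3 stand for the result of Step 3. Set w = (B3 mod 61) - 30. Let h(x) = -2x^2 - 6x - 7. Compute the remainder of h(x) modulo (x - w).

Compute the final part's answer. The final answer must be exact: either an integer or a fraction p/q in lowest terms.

Step 1: -2*(6)^2 - 1*(6)^1 + 8 = (-72) + (-6) + (8) = -70; answer -70
Step 2: B1 = -70; c = -30; cross terms: (-30*-15 - -18*-8)=306, (-18*-17 - -3*-15)=261, (-3*-34 - 14*-17)=340, (14*10 - 10*-34)=480, (10*38 - -16*10)=540, (-16*-8 - -30*38)=1268; twice the area = |3195| = 3195; area = 3195/2; answer 3195/2
Step 3: B2 = 3195/2; threaded value p + q = 3197; r = 25691; 25691 = 23 * 1117; number of divisors = (1+1) * (1+1) = 4; answer 4
Step 4: B3 = 4; w = -26; remainder = value at the root: -2*(-26)^2 - 6*(-26)^1 - 7 = (-1352) + (156) + (-7) = -1203; answer -1203

-1203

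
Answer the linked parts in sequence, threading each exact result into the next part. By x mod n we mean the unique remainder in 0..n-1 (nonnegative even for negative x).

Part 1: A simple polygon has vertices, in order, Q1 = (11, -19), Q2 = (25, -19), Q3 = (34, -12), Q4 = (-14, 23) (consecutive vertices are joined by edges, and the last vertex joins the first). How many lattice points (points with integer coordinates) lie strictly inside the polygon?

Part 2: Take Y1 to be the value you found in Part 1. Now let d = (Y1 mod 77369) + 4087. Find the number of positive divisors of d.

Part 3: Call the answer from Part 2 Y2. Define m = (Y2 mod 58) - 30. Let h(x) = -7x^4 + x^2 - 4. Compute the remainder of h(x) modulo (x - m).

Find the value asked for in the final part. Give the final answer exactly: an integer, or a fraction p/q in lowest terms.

Part 1: cross terms: (11*-19 - 25*-19)=266, (25*-12 - 34*-19)=346, (34*23 - -14*-12)=614, (-14*-19 - 11*23)=13; twice the area = |1239| = 1239; area = 1239/2; boundary points = 14 + 1 + 1 + 1 = 17; strictly interior points = area - boundary/2 + 1 = 612; answer 612
Part 2: Y1 = 612; d = 4699; 4699 = 37 * 127; number of divisors = (1+1) * (1+1) = 4; answer 4
Part 3: Y2 = 4; m = -26; remainder = value at the root: -7*(-26)^4 + 1*(-26)^2 - 4 = (-3198832) + (676) + (-4) = -3198160; answer -3198160

-3198160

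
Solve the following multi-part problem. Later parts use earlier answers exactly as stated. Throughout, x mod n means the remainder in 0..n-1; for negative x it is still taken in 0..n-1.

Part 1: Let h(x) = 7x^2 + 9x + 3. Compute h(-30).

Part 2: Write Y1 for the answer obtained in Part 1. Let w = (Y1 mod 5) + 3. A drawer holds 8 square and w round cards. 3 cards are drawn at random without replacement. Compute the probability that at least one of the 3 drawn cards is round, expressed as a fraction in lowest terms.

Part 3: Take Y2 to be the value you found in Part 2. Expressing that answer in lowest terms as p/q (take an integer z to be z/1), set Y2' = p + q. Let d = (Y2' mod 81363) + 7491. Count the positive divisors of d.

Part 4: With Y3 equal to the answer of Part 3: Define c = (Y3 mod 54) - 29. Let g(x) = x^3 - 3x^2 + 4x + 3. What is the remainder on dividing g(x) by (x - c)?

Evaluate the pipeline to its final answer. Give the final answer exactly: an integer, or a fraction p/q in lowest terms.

-5845

Part 1: 7*(-30)^2 + 9*(-30)^1 + 3 = (6300) + (-270) + (3) = 6033; answer 6033
Part 2: Y1 = 6033; w = 6; total draws C(14,3) = 364; complement C(8,3) = 56; favorable 364 - 56 = 308; P = 11/13; answer 11/13
Part 3: Y2 = 11/13; threaded value p + q = 24; d = 7515; 7515 = 3^2 * 5 * 167; number of divisors = (2+1) * (1+1) * (1+1) = 12; answer 12
Part 4: Y3 = 12; c = -17; remainder = value at the root: 1*(-17)^3 - 3*(-17)^2 + 4*(-17)^1 + 3 = (-4913) + (-867) + (-68) + (3) = -5845; answer -5845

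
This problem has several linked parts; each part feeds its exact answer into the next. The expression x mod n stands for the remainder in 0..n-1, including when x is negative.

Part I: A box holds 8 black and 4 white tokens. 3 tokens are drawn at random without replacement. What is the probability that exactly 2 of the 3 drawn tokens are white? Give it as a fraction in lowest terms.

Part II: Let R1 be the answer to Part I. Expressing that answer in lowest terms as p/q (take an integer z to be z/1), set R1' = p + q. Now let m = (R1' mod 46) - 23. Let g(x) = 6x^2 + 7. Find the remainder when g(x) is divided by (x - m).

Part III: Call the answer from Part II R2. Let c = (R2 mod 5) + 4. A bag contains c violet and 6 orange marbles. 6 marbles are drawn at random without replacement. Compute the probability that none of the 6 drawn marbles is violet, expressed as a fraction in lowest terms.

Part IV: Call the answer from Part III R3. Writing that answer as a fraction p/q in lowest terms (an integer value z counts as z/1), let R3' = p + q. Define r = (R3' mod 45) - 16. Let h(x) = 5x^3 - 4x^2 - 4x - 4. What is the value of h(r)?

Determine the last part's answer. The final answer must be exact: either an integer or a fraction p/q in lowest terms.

-163

Part I: total draws C(12,3) = 220; favorable C(4,2)*C(8,1) = 48; P = 12/55; answer 12/55
Part II: R1 = 12/55; threaded value p + q = 67; m = -2; remainder = value at the root: 6*(-2)^2 + 7 = (24) + (7) = 31; answer 31
Part III: R2 = 31; c = 5; total draws C(11,6) = 462; favorable C(6,6) = 1; P = 1/462; answer 1/462
Part IV: R3 = 1/462; threaded value p + q = 463; r = -3; 5*(-3)^3 - 4*(-3)^2 - 4*(-3)^1 - 4 = (-135) + (-36) + (12) + (-4) = -163; answer -163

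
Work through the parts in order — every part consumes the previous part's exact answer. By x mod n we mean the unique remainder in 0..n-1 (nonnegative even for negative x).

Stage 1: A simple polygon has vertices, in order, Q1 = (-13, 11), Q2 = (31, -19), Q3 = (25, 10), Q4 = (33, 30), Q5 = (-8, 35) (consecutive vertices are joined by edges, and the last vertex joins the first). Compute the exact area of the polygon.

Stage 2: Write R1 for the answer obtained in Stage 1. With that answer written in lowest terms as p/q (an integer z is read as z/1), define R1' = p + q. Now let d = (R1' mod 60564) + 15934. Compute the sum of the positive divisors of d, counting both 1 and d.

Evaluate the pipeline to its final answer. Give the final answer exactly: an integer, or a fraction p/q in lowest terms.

21504

Stage 1: cross terms: (-13*-19 - 31*11)=-94, (31*10 - 25*-19)=785, (25*30 - 33*10)=420, (33*35 - -8*30)=1395, (-8*11 - -13*35)=367; twice the area = |2873| = 2873; area = 2873/2; answer 2873/2
Stage 2: R1 = 2873/2; threaded value p + q = 2875; d = 18809; 18809 = 7 * 2687; sigma = (1 + 7) * (1 + 2687) = 8 * 2688 = 21504; answer 21504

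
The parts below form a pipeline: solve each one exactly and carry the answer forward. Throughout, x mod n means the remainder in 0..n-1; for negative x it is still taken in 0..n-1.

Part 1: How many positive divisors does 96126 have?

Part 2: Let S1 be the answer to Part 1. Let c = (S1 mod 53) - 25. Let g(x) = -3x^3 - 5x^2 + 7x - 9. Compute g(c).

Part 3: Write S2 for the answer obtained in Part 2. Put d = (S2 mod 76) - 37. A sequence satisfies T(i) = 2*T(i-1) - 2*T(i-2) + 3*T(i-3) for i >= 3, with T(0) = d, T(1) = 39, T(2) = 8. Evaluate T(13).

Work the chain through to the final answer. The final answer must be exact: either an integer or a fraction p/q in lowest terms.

1575

Part 1: 96126 = 2 * 3 * 37 * 433; number of divisors = (1+1) * (1+1) * (1+1) * (1+1) = 16; answer 16
Part 2: S1 = 16; c = -9; -3*(-9)^3 - 5*(-9)^2 + 7*(-9)^1 - 9 = (2187) + (-405) + (-63) + (-9) = 1710; answer 1710
Part 3: S2 = 1710; d = 1; T(3) = 2*(8) - 2*(39) + 3*(1) = -59; iterating: T(3)=-59, T(4)=-17, T(5)=108, T(6)=73, T(7)=-121, T(8)=-64, T(9)=333, T(10)=431, T(11)=4, T(12)=145, T(13)=1575; answer 1575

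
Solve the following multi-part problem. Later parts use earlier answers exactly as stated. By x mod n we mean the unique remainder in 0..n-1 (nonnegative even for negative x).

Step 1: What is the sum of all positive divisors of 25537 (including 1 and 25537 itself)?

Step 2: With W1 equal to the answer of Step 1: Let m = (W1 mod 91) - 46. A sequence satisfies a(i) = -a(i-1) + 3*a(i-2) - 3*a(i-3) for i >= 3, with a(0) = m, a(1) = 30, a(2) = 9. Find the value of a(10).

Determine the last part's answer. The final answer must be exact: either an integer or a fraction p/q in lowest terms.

Step 1: 25537 is prime, so its only divisors are 1 and 25537; sigma = 1 + 25537 = 25538; answer 25538
Step 2: W1 = 25538; m = 12; a(3) = -1*(9) + 3*(30) - 3*(12) = 45; iterating: a(3)=45, a(4)=-108, a(5)=216, a(6)=-675, a(7)=1647, a(8)=-4320, a(9)=11286, a(10)=-29187; answer -29187

-29187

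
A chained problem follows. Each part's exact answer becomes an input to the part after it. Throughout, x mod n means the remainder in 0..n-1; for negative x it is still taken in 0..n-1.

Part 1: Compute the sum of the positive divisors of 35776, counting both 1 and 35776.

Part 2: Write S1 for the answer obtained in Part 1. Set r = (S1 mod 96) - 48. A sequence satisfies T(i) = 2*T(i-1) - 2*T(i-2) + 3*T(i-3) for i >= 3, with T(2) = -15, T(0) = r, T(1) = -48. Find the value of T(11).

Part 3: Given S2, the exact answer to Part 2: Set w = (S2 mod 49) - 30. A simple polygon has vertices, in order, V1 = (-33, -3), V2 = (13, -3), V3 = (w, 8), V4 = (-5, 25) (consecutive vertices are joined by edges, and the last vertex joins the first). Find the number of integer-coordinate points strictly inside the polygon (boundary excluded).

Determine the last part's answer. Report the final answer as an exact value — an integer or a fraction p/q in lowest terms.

510

Part 1: 35776 = 2^6 * 13 * 43; sigma = (1 + 2 + 4 + 8 + 16 + 32 + 64) * (1 + 13) * (1 + 43) = 127 * 14 * 44 = 78232; answer 78232
Part 2: S1 = 78232; r = 40; T(3) = 2*(-15) - 2*(-48) + 3*(40) = 186; iterating: T(3)=186, T(4)=258, T(5)=99, T(6)=240, T(7)=1056, T(8)=1929, T(9)=2466, T(10)=4242, T(11)=9339; answer 9339
Part 3: S2 = 9339; w = -1; cross terms: (-33*-3 - 13*-3)=138, (13*8 - -1*-3)=101, (-1*25 - -5*8)=15, (-5*-3 - -33*25)=840; twice the area = |1094| = 1094; area = 547; boundary points = 46 + 1 + 1 + 28 = 76; strictly interior points = area - boundary/2 + 1 = 510; answer 510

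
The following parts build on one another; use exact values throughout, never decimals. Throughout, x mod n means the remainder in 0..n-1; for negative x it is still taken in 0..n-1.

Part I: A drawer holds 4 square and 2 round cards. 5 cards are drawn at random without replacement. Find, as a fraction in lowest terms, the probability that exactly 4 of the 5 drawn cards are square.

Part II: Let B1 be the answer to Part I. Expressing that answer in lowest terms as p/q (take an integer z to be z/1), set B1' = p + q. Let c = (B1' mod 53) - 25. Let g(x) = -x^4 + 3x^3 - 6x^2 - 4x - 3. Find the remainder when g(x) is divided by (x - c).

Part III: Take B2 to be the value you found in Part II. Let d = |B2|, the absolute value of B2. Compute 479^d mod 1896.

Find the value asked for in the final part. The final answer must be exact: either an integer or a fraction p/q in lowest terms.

Part I: total draws C(6,5) = 6; favorable C(4,4)*C(2,1) = 2; P = 1/3; answer 1/3
Part II: B1 = 1/3; threaded value p + q = 4; c = -21; remainder = value at the root: -1*(-21)^4 + 3*(-21)^3 - 6*(-21)^2 - 4*(-21)^1 - 3 = (-194481) + (-27783) + (-2646) + (84) + (-3) = -224829; answer -224829
Part III: B2 = -224829; d = 224829; squarings mod 1896: 479^1=479, 479^2=25, 479^4=625, 479^8=49, 479^16=505, 479^32=961, 479^64=169, 479^128=121, 479^256=1369, 479^512=913, 479^1024=1225, 479^2048=889, 479^4096=1585, 479^8192=25, 479^16384=625, 479^32768=49, 479^65536=505, 479^131072=961; 479^224829 = 479^1 * 479^4 * 479^8 * 479^16 * 479^32 * 479^512 * 479^1024 * 479^2048 * 479^8192 * 479^16384 * 479^65536 * 479^131072 = 1487 (mod 1896); answer 1487

1487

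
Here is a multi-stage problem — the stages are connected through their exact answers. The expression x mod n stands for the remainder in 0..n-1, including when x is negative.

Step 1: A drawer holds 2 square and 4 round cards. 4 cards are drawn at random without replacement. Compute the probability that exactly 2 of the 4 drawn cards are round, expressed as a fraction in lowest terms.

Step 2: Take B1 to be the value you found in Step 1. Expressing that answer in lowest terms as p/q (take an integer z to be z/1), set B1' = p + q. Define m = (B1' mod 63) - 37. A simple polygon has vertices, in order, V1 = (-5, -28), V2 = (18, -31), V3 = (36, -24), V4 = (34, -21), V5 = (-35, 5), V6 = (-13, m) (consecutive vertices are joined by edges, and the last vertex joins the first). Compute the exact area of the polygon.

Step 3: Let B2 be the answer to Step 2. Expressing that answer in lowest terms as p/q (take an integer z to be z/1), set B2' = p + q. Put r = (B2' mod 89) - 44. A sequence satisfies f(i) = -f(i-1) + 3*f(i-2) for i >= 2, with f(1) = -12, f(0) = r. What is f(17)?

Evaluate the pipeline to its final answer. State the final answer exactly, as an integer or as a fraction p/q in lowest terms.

929667

Step 1: total draws C(6,4) = 15; favorable C(4,2)*C(2,2) = 6; P = 2/5; answer 2/5
Step 2: B1 = 2/5; threaded value p + q = 7; m = -30; cross terms: (-5*-31 - 18*-28)=659, (18*-24 - 36*-31)=684, (36*-21 - 34*-24)=60, (34*5 - -35*-21)=-565, (-35*-30 - -13*5)=1115, (-13*-28 - -5*-30)=214; twice the area = |2167| = 2167; area = 2167/2; answer 2167/2
Step 3: B2 = 2167/2; threaded value p + q = 2169; r = -11; f(2) = -1*(-12) + 3*(-11) = -21; iterating: f(2)=-21, f(3)=-15, f(4)=-48, f(5)=3, f(6)=-147, f(7)=156, f(8)=-597, f(9)=1065, f(10)=-2856, f(11)=6051, f(12)=-14619, f(13)=32772, f(14)=-76629, f(15)=174945, f(16)=-404832, f(17)=929667; answer 929667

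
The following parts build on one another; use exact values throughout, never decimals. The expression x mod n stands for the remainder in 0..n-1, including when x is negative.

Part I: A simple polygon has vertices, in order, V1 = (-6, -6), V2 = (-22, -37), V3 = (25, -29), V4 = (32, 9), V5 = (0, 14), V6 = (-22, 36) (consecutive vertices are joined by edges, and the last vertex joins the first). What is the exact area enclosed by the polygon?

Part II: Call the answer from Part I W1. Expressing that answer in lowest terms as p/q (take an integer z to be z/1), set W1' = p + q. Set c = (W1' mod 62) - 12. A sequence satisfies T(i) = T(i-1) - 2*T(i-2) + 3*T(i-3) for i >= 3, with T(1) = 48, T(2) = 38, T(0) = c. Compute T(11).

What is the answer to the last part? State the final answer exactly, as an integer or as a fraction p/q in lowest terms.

Part I: cross terms: (-6*-37 - -22*-6)=90, (-22*-29 - 25*-37)=1563, (25*9 - 32*-29)=1153, (32*14 - 0*9)=448, (0*36 - -22*14)=308, (-22*-6 - -6*36)=348; twice the area = |3910| = 3910; area = 1955; answer 1955
Part II: W1 = 1955; threaded value p + q = 1956; c = 22; T(3) = 1*(38) - 2*(48) + 3*(22) = 8; iterating: T(3)=8, T(4)=76, T(5)=174, T(6)=46, T(7)=-74, T(8)=356, T(9)=642, T(10)=-292, T(11)=-508; answer -508

-508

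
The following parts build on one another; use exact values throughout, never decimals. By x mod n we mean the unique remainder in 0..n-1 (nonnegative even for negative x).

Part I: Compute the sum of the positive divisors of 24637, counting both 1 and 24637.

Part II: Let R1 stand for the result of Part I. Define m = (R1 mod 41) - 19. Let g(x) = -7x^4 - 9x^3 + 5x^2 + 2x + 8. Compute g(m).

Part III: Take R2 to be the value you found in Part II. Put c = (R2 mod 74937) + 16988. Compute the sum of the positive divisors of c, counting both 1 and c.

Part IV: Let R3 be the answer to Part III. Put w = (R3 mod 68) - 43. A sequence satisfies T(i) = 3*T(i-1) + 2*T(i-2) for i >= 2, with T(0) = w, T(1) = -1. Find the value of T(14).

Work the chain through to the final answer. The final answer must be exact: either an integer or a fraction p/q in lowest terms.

-207119073

Part I: 24637 = 71 * 347; sigma = (1 + 71) * (1 + 347) = 72 * 348 = 25056; answer 25056
Part II: R1 = 25056; m = -14; -7*(-14)^4 - 9*(-14)^3 + 5*(-14)^2 + 2*(-14)^1 + 8 = (-268912) + (24696) + (980) + (-28) + (8) = -243256; answer -243256
Part III: R2 = -243256; c = 73480; 73480 = 2^3 * 5 * 11 * 167; sigma = (1 + 2 + 4 + 8) * (1 + 5) * (1 + 11) * (1 + 167) = 15 * 6 * 12 * 168 = 181440; answer 181440
Part IV: R3 = 181440; w = -27; T(2) = 3*(-1) + 2*(-27) = -57; iterating: T(2)=-57, T(3)=-173, T(4)=-633, T(5)=-2245, T(6)=-8001, T(7)=-28493, T(8)=-101481, T(9)=-361429, T(10)=-1287249, T(11)=-4584605, T(12)=-16328313, T(13)=-58154149, T(14)=-207119073; answer -207119073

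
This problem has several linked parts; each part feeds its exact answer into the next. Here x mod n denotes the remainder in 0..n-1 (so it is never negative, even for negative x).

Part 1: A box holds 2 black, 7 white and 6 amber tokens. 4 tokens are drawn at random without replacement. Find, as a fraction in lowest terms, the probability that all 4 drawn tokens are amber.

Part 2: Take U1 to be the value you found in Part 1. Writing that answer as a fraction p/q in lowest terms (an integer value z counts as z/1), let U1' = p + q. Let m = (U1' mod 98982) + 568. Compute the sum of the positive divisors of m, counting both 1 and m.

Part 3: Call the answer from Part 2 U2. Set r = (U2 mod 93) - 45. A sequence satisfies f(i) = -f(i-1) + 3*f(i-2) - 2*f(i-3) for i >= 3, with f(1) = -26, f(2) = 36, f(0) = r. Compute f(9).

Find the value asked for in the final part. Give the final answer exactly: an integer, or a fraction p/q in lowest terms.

Part 1: total draws C(15,4) = 1365; favorable C(6,4) = 15; P = 1/91; answer 1/91
Part 2: U1 = 1/91; threaded value p + q = 92; m = 660; 660 = 2^2 * 3 * 5 * 11; sigma = (1 + 2 + 4) * (1 + 3) * (1 + 5) * (1 + 11) = 7 * 4 * 6 * 12 = 2016; answer 2016
Part 3: U2 = 2016; r = 18; f(3) = -1*(36) + 3*(-26) - 2*(18) = -150; iterating: f(3)=-150, f(4)=310, f(5)=-832, f(6)=2062, f(7)=-5178, f(8)=13028, f(9)=-32686; answer -32686

-32686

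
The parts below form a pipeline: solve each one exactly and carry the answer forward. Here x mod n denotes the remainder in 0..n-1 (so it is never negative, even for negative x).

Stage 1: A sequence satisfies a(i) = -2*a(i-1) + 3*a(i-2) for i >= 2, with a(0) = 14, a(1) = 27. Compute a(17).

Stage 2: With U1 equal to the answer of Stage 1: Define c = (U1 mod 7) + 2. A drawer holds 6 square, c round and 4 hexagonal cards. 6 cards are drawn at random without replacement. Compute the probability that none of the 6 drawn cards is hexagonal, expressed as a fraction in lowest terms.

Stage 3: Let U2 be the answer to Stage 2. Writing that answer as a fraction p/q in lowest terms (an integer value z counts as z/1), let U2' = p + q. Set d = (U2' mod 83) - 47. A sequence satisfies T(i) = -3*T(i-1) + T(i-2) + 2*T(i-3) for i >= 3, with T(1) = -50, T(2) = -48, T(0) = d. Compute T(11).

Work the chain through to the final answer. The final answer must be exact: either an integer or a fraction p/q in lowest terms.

1621652

Stage 1: a(2) = -2*(27) + 3*(14) = -12; iterating: a(2)=-12, a(3)=105, a(4)=-246, a(5)=807, a(6)=-2352, a(7)=7125, a(8)=-21306, a(9)=63987, a(10)=-191892, a(11)=575745, a(12)=-1727166, a(13)=5181567, a(14)=-15544632, a(15)=46633965, a(16)=-139901826, a(17)=419705547; answer 419705547
Stage 2: U1 = 419705547; c = 4; total draws C(14,6) = 3003; favorable C(10,6) = 210; P = 10/143; answer 10/143
Stage 3: U2 = 10/143; threaded value p + q = 153; d = 23; T(3) = -3*(-48) + 1*(-50) + 2*(23) = 140; iterating: T(3)=140, T(4)=-568, T(5)=1748, T(6)=-5532, T(7)=17208, T(8)=-53660, T(9)=167124, T(10)=-520616, T(11)=1621652; answer 1621652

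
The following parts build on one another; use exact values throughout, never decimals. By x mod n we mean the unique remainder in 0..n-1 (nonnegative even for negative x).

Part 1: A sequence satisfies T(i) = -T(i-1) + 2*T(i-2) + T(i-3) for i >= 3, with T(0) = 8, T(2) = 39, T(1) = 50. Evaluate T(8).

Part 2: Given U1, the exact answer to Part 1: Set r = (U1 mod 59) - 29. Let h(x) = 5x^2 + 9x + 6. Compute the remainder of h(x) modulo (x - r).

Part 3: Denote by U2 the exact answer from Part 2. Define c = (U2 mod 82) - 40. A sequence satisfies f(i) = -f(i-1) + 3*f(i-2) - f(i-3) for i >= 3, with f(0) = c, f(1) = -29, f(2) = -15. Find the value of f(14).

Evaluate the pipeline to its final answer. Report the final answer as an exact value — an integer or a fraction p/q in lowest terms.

419425

Part 1: T(3) = -1*(39) + 2*(50) + 1*(8) = 69; iterating: T(3)=69, T(4)=59, T(5)=118, T(6)=69, T(7)=226, T(8)=30; answer 30
Part 2: U1 = 30; r = 1; remainder = value at the root: 5*(1)^2 + 9*(1)^1 + 6 = (5) + (9) + (6) = 20; answer 20
Part 3: U2 = 20; c = -20; f(3) = -1*(-15) + 3*(-29) - 1*(-20) = -52; iterating: f(3)=-52, f(4)=36, f(5)=-177, f(6)=337, f(7)=-904, f(8)=2092, f(9)=-5141, f(10)=12321, f(11)=-29836, f(12)=71940, f(13)=-173769, f(14)=419425; answer 419425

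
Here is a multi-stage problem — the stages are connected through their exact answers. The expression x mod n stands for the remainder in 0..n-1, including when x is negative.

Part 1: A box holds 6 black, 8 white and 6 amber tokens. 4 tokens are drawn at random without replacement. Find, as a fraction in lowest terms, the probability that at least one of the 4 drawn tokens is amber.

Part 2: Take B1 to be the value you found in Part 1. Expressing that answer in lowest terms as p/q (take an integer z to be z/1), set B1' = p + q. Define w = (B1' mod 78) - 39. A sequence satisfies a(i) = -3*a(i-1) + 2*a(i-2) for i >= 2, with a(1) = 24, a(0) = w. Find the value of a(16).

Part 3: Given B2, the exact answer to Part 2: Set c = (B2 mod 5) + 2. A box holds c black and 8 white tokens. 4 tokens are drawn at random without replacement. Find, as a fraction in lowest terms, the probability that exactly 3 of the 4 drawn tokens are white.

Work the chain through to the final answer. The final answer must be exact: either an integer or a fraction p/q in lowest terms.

Part 1: total draws C(20,4) = 4845; complement C(14,4) = 1001; favorable 4845 - 1001 = 3844; P = 3844/4845; answer 3844/4845
Part 2: B1 = 3844/4845; threaded value p + q = 8689; w = -8; a(2) = -3*(24) + 2*(-8) = -88; iterating: a(2)=-88, a(3)=312, a(4)=-1112, a(5)=3960, a(6)=-14104, a(7)=50232, a(8)=-178904, a(9)=637176, a(10)=-2269336, a(11)=8082360, a(12)=-28785752, a(13)=102521976, a(14)=-365137432, a(15)=1300456248, a(16)=-4631643608; answer -4631643608
Part 3: B2 = -4631643608; c = 4; total draws C(12,4) = 495; favorable C(8,3)*C(4,1) = 224; P = 224/495; answer 224/495

224/495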